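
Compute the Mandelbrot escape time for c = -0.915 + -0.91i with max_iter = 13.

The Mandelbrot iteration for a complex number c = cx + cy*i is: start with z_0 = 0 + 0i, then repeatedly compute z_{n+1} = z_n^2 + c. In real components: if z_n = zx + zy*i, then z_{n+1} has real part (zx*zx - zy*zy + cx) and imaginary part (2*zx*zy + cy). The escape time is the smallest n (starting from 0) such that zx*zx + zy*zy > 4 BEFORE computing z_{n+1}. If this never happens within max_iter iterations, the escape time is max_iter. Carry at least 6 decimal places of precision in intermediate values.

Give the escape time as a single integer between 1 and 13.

Answer: 3

Derivation:
z_0 = 0 + 0i, c = -0.9150 + -0.9100i
Iter 1: z = -0.9150 + -0.9100i, |z|^2 = 1.6653
Iter 2: z = -0.9059 + 0.7553i, |z|^2 = 1.3911
Iter 3: z = -0.6649 + -2.2784i, |z|^2 = 5.6332
Escaped at iteration 3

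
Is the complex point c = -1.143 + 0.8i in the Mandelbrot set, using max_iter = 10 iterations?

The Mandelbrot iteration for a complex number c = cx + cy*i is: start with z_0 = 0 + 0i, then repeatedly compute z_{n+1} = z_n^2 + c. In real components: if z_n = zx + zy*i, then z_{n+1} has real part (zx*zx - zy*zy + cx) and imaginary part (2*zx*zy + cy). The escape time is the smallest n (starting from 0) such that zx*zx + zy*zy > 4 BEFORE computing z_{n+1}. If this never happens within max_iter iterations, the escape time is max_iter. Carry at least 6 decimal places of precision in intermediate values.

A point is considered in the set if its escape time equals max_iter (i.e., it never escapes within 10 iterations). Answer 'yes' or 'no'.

z_0 = 0 + 0i, c = -1.1430 + 0.8000i
Iter 1: z = -1.1430 + 0.8000i, |z|^2 = 1.9464
Iter 2: z = -0.4766 + -1.0288i, |z|^2 = 1.2855
Iter 3: z = -1.9743 + 1.7806i, |z|^2 = 7.0683
Escaped at iteration 3

Answer: no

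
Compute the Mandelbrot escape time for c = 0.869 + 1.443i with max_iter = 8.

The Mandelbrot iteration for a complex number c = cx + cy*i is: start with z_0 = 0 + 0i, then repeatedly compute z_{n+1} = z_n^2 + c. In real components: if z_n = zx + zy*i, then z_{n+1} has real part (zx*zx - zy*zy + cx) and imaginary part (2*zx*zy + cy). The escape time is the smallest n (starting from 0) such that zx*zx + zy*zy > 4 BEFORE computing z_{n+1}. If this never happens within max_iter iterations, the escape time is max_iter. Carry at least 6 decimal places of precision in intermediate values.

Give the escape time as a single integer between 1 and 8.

Answer: 2

Derivation:
z_0 = 0 + 0i, c = 0.8690 + 1.4430i
Iter 1: z = 0.8690 + 1.4430i, |z|^2 = 2.8374
Iter 2: z = -0.4581 + 3.9509i, |z|^2 = 15.8197
Escaped at iteration 2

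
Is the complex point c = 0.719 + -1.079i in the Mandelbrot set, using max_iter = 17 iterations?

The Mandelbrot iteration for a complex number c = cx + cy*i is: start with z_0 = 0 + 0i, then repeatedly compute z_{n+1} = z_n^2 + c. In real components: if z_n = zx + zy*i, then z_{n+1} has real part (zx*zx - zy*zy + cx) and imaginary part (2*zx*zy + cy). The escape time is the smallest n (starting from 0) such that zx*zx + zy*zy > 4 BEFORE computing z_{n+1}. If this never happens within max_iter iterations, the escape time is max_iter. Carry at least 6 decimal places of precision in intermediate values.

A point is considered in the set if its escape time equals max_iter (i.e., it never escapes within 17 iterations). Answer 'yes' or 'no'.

Answer: no

Derivation:
z_0 = 0 + 0i, c = 0.7190 + -1.0790i
Iter 1: z = 0.7190 + -1.0790i, |z|^2 = 1.6812
Iter 2: z = 0.0717 + -2.6306i, |z|^2 = 6.9252
Escaped at iteration 2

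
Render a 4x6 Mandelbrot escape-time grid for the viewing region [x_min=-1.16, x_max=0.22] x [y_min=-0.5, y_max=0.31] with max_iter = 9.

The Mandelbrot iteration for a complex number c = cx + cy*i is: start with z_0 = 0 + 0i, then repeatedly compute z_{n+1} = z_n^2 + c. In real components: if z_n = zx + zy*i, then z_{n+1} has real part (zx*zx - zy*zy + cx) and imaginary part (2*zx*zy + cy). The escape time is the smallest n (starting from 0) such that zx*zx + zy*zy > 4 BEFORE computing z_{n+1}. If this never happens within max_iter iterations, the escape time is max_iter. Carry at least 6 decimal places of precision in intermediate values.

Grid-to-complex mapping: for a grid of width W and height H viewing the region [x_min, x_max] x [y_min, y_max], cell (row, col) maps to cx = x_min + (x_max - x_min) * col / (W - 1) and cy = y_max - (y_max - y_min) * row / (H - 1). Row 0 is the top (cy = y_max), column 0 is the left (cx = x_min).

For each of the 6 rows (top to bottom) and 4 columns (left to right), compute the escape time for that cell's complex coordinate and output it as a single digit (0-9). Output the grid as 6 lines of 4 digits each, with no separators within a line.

Answer: 9999
9999
9999
9999
9999
5899

Derivation:
(row=0, col=0): c = -1.1600 + 0.3100i → escape time 9
(row=0, col=1): c = -0.7000 + 0.3100i → escape time 9
(row=0, col=2): c = -0.2400 + 0.3100i → escape time 9
(row=0, col=3): c = 0.2200 + 0.3100i → escape time 9
(row=1, col=0): c = -1.1600 + 0.1480i → escape time 9
(row=1, col=1): c = -0.7000 + 0.1480i → escape time 9
(row=1, col=2): c = -0.2400 + 0.1480i → escape time 9
(row=1, col=3): c = 0.2200 + 0.1480i → escape time 9
(row=2, col=0): c = -1.1600 + -0.0140i → escape time 9
(row=2, col=1): c = -0.7000 + -0.0140i → escape time 9
(row=2, col=2): c = -0.2400 + -0.0140i → escape time 9
(row=2, col=3): c = 0.2200 + -0.0140i → escape time 9
(row=3, col=0): c = -1.1600 + -0.1760i → escape time 9
(row=3, col=1): c = -0.7000 + -0.1760i → escape time 9
(row=3, col=2): c = -0.2400 + -0.1760i → escape time 9
(row=3, col=3): c = 0.2200 + -0.1760i → escape time 9
(row=4, col=0): c = -1.1600 + -0.3380i → escape time 9
(row=4, col=1): c = -0.7000 + -0.3380i → escape time 9
(row=4, col=2): c = -0.2400 + -0.3380i → escape time 9
(row=4, col=3): c = 0.2200 + -0.3380i → escape time 9
(row=5, col=0): c = -1.1600 + -0.5000i → escape time 5
(row=5, col=1): c = -0.7000 + -0.5000i → escape time 8
(row=5, col=2): c = -0.2400 + -0.5000i → escape time 9
(row=5, col=3): c = 0.2200 + -0.5000i → escape time 9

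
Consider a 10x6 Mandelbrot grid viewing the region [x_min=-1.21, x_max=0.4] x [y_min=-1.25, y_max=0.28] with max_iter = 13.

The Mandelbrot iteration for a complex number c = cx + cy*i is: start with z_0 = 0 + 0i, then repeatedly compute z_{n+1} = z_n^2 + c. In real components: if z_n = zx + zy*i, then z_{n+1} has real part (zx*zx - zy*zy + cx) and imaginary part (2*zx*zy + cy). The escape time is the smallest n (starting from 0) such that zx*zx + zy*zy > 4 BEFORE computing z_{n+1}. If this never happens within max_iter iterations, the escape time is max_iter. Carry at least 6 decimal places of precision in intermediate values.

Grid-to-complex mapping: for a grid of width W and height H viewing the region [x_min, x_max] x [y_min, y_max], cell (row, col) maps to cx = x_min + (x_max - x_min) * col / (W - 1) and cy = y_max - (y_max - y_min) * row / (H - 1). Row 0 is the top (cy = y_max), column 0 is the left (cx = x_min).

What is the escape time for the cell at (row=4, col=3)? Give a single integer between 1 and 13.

z_0 = 0 + 0i, c = -0.6733 + -0.9440i
Iter 1: z = -0.6733 + -0.9440i, |z|^2 = 1.3445
Iter 2: z = -1.1111 + 0.3273i, |z|^2 = 1.3416
Iter 3: z = 0.4541 + -1.6712i, |z|^2 = 2.9992
Iter 4: z = -3.2601 + -2.4618i, |z|^2 = 16.6886
Escaped at iteration 4

Answer: 4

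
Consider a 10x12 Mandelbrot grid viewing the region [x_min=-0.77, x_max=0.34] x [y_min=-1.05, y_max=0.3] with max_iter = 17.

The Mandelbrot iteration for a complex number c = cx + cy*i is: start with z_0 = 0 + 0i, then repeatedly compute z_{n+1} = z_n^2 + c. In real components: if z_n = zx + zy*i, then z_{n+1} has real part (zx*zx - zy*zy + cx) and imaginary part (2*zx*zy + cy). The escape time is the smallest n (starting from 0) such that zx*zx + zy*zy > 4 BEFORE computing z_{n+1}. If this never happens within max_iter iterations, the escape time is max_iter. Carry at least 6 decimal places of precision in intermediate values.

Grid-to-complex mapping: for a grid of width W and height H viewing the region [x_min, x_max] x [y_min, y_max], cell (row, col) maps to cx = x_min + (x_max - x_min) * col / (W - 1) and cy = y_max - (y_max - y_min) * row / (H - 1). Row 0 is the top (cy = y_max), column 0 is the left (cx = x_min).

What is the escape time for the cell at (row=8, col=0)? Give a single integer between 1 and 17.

Answer: 5

Derivation:
z_0 = 0 + 0i, c = -0.7700 + -0.6818i
Iter 1: z = -0.7700 + -0.6818i, |z|^2 = 1.0578
Iter 2: z = -0.6420 + 0.3682i, |z|^2 = 0.5477
Iter 3: z = -0.4934 + -1.1545i, |z|^2 = 1.5764
Iter 4: z = -1.8595 + 0.4575i, |z|^2 = 3.6671
Iter 5: z = 2.4784 + -2.3834i, |z|^2 = 11.8234
Escaped at iteration 5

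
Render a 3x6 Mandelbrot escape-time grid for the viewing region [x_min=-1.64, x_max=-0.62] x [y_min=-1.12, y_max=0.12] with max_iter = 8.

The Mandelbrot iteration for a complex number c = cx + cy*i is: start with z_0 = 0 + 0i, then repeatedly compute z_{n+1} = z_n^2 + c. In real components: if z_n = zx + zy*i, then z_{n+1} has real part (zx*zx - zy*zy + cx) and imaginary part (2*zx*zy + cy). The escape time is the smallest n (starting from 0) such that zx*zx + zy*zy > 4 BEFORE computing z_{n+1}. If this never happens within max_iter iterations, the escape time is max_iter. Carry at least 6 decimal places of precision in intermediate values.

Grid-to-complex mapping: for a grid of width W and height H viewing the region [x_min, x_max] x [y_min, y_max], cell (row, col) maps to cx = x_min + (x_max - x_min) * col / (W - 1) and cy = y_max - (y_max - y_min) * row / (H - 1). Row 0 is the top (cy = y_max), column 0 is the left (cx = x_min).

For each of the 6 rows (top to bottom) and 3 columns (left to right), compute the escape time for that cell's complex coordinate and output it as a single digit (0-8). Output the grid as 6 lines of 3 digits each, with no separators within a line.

Answer: 688
588
478
348
234
233

Derivation:
(row=0, col=0): c = -1.6400 + 0.1200i → escape time 6
(row=0, col=1): c = -1.1300 + 0.1200i → escape time 8
(row=0, col=2): c = -0.6200 + 0.1200i → escape time 8
(row=1, col=0): c = -1.6400 + -0.1280i → escape time 5
(row=1, col=1): c = -1.1300 + -0.1280i → escape time 8
(row=1, col=2): c = -0.6200 + -0.1280i → escape time 8
(row=2, col=0): c = -1.6400 + -0.3760i → escape time 4
(row=2, col=1): c = -1.1300 + -0.3760i → escape time 7
(row=2, col=2): c = -0.6200 + -0.3760i → escape time 8
(row=3, col=0): c = -1.6400 + -0.6240i → escape time 3
(row=3, col=1): c = -1.1300 + -0.6240i → escape time 4
(row=3, col=2): c = -0.6200 + -0.6240i → escape time 8
(row=4, col=0): c = -1.6400 + -0.8720i → escape time 2
(row=4, col=1): c = -1.1300 + -0.8720i → escape time 3
(row=4, col=2): c = -0.6200 + -0.8720i → escape time 4
(row=5, col=0): c = -1.6400 + -1.1200i → escape time 2
(row=5, col=1): c = -1.1300 + -1.1200i → escape time 3
(row=5, col=2): c = -0.6200 + -1.1200i → escape time 3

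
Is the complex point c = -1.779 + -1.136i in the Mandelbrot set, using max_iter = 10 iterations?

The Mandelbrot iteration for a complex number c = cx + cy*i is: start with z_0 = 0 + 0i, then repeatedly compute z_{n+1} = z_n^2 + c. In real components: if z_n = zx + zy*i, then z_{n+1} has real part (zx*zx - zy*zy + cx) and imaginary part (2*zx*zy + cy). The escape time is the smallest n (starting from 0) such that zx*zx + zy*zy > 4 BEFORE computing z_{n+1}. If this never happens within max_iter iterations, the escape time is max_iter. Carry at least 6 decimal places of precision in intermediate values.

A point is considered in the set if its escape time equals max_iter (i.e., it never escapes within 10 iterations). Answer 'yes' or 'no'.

Answer: no

Derivation:
z_0 = 0 + 0i, c = -1.7790 + -1.1360i
Iter 1: z = -1.7790 + -1.1360i, |z|^2 = 4.4553
Escaped at iteration 1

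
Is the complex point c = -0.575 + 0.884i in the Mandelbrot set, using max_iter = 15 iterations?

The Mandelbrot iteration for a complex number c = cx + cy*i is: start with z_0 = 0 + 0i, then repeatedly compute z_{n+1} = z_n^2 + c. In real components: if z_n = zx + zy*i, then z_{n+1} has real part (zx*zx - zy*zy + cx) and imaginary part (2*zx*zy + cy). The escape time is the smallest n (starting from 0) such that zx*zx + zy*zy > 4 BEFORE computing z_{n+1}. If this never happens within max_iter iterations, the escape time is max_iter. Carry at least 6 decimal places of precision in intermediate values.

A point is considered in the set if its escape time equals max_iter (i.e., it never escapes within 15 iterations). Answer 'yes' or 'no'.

Answer: no

Derivation:
z_0 = 0 + 0i, c = -0.5750 + 0.8840i
Iter 1: z = -0.5750 + 0.8840i, |z|^2 = 1.1121
Iter 2: z = -1.0258 + -0.1326i, |z|^2 = 1.0699
Iter 3: z = 0.4597 + 1.1561i, |z|^2 = 1.5478
Iter 4: z = -1.7001 + 1.9470i, |z|^2 = 6.6810
Escaped at iteration 4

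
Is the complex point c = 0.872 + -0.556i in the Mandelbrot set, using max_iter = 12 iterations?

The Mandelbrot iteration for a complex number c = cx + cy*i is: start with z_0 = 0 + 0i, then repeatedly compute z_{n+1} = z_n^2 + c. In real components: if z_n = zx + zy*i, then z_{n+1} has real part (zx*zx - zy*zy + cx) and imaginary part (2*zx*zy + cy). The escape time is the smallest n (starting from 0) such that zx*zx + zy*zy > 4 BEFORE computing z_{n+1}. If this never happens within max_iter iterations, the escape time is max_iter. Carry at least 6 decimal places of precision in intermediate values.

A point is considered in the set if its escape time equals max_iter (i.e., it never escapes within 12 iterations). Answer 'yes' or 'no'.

Answer: no

Derivation:
z_0 = 0 + 0i, c = 0.8720 + -0.5560i
Iter 1: z = 0.8720 + -0.5560i, |z|^2 = 1.0695
Iter 2: z = 1.3232 + -1.5257i, |z|^2 = 4.0786
Escaped at iteration 2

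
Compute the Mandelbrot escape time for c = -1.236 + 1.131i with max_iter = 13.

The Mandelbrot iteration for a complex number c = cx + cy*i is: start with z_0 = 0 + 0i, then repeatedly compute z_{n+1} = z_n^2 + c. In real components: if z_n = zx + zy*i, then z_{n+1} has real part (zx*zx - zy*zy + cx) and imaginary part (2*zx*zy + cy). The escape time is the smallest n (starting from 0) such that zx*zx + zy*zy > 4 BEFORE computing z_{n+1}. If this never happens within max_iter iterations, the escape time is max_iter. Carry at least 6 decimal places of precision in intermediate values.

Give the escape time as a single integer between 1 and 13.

Answer: 3

Derivation:
z_0 = 0 + 0i, c = -1.2360 + 1.1310i
Iter 1: z = -1.2360 + 1.1310i, |z|^2 = 2.8069
Iter 2: z = -0.9875 + -1.6648i, |z|^2 = 3.7468
Iter 3: z = -3.0326 + 4.4189i, |z|^2 = 28.7234
Escaped at iteration 3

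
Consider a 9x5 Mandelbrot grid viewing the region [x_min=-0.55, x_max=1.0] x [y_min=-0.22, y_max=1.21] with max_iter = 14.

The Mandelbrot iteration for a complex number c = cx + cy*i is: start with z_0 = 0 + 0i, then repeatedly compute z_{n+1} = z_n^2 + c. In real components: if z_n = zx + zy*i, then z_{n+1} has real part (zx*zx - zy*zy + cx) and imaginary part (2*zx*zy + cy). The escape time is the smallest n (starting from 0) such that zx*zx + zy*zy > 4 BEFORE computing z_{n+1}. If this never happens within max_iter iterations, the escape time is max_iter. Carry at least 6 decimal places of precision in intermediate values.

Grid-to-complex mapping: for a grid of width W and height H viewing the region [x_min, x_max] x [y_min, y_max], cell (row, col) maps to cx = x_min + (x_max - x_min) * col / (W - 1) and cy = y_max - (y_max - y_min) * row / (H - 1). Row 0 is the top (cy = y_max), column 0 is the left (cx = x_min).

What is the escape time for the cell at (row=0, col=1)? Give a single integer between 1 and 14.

z_0 = 0 + 0i, c = -0.3563 + 1.2100i
Iter 1: z = -0.3563 + 1.2100i, |z|^2 = 1.5910
Iter 2: z = -1.6934 + 0.3479i, |z|^2 = 2.9887
Iter 3: z = 2.3905 + 0.0318i, |z|^2 = 5.7153
Escaped at iteration 3

Answer: 3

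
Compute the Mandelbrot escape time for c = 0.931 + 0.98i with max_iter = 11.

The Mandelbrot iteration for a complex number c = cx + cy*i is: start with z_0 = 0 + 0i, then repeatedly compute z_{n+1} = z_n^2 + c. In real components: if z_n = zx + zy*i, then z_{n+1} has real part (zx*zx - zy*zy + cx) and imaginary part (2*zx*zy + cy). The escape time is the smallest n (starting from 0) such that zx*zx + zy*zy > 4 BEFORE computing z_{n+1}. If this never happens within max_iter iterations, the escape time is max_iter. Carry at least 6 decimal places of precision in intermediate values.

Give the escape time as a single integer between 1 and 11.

Answer: 2

Derivation:
z_0 = 0 + 0i, c = 0.9310 + 0.9800i
Iter 1: z = 0.9310 + 0.9800i, |z|^2 = 1.8272
Iter 2: z = 0.8374 + 2.8048i, |z|^2 = 8.5679
Escaped at iteration 2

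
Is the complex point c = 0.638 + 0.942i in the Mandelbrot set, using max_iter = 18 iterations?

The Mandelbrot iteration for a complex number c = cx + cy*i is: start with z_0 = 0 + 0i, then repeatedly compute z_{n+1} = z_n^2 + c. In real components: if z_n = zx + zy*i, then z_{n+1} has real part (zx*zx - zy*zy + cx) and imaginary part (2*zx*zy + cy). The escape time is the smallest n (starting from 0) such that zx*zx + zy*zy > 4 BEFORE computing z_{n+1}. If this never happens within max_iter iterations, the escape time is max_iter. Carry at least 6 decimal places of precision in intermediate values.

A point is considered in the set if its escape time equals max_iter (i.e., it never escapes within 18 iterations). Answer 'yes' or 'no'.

z_0 = 0 + 0i, c = 0.6380 + 0.9420i
Iter 1: z = 0.6380 + 0.9420i, |z|^2 = 1.2944
Iter 2: z = 0.1577 + 2.1440i, |z|^2 = 4.6216
Escaped at iteration 2

Answer: no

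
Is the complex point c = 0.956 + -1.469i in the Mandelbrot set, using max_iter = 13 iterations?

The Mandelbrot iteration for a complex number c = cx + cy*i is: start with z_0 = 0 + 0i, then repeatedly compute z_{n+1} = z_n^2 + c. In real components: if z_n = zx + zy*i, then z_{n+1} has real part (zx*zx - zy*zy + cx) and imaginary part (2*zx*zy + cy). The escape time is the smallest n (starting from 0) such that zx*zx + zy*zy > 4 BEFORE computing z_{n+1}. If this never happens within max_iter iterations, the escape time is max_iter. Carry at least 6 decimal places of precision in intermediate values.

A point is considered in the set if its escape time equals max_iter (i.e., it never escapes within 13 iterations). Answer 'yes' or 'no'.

z_0 = 0 + 0i, c = 0.9560 + -1.4690i
Iter 1: z = 0.9560 + -1.4690i, |z|^2 = 3.0719
Iter 2: z = -0.2880 + -4.2777i, |z|^2 = 18.3819
Escaped at iteration 2

Answer: no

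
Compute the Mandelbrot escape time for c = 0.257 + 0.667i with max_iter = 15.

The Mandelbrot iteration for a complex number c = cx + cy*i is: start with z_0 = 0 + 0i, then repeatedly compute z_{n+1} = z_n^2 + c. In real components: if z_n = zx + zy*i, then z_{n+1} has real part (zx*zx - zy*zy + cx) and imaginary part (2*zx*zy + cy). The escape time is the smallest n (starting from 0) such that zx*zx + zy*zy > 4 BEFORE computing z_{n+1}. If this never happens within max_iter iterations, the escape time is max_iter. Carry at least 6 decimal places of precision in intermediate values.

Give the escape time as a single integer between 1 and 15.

Answer: 7

Derivation:
z_0 = 0 + 0i, c = 0.2570 + 0.6670i
Iter 1: z = 0.2570 + 0.6670i, |z|^2 = 0.5109
Iter 2: z = -0.1218 + 1.0098i, |z|^2 = 1.0346
Iter 3: z = -0.7479 + 0.4209i, |z|^2 = 0.7366
Iter 4: z = 0.6392 + 0.0374i, |z|^2 = 0.4100
Iter 5: z = 0.6642 + 0.7148i, |z|^2 = 0.9521
Iter 6: z = 0.1873 + 1.6165i, |z|^2 = 2.6481
Iter 7: z = -2.3210 + 1.2725i, |z|^2 = 7.0063
Escaped at iteration 7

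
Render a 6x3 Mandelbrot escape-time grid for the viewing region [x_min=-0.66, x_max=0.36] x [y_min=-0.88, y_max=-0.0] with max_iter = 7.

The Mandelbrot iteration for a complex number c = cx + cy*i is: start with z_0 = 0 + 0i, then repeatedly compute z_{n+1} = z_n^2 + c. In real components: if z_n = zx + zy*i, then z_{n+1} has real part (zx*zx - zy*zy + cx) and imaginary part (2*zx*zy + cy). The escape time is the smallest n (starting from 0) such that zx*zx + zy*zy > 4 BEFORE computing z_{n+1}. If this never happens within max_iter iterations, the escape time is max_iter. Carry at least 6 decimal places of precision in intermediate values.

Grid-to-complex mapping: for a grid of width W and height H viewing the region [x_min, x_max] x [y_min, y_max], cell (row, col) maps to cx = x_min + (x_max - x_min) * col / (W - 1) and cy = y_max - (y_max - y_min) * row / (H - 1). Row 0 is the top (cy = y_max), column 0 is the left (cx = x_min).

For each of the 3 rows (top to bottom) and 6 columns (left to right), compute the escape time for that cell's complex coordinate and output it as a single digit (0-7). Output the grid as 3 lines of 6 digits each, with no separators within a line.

Answer: 777777
777777
457754

Derivation:
(row=0, col=0): c = -0.6600 + -0.0000i → escape time 7
(row=0, col=1): c = -0.4560 + -0.0000i → escape time 7
(row=0, col=2): c = -0.2520 + -0.0000i → escape time 7
(row=0, col=3): c = -0.0480 + -0.0000i → escape time 7
(row=0, col=4): c = 0.1560 + -0.0000i → escape time 7
(row=0, col=5): c = 0.3600 + -0.0000i → escape time 7
(row=1, col=0): c = -0.6600 + -0.4400i → escape time 7
(row=1, col=1): c = -0.4560 + -0.4400i → escape time 7
(row=1, col=2): c = -0.2520 + -0.4400i → escape time 7
(row=1, col=3): c = -0.0480 + -0.4400i → escape time 7
(row=1, col=4): c = 0.1560 + -0.4400i → escape time 7
(row=1, col=5): c = 0.3600 + -0.4400i → escape time 7
(row=2, col=0): c = -0.6600 + -0.8800i → escape time 4
(row=2, col=1): c = -0.4560 + -0.8800i → escape time 5
(row=2, col=2): c = -0.2520 + -0.8800i → escape time 7
(row=2, col=3): c = -0.0480 + -0.8800i → escape time 7
(row=2, col=4): c = 0.1560 + -0.8800i → escape time 5
(row=2, col=5): c = 0.3600 + -0.8800i → escape time 4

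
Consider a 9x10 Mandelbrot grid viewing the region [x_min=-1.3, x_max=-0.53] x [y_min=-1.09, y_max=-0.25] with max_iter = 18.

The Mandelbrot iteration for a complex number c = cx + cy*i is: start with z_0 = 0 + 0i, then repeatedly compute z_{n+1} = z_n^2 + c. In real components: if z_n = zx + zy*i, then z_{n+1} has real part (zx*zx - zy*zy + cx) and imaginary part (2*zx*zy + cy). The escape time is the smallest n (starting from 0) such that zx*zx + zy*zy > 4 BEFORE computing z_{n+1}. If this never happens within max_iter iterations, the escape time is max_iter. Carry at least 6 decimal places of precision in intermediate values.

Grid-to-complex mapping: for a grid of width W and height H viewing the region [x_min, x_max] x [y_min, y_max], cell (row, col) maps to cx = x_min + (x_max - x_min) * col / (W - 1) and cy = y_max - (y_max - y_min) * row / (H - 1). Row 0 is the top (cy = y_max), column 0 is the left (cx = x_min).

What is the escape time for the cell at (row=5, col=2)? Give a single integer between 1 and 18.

z_0 = 0 + 0i, c = -1.1075 + -0.7167i
Iter 1: z = -1.1075 + -0.7167i, |z|^2 = 1.7402
Iter 2: z = -0.3946 + 0.8707i, |z|^2 = 0.9139
Iter 3: z = -1.7100 + -1.4038i, |z|^2 = 4.8948
Escaped at iteration 3

Answer: 3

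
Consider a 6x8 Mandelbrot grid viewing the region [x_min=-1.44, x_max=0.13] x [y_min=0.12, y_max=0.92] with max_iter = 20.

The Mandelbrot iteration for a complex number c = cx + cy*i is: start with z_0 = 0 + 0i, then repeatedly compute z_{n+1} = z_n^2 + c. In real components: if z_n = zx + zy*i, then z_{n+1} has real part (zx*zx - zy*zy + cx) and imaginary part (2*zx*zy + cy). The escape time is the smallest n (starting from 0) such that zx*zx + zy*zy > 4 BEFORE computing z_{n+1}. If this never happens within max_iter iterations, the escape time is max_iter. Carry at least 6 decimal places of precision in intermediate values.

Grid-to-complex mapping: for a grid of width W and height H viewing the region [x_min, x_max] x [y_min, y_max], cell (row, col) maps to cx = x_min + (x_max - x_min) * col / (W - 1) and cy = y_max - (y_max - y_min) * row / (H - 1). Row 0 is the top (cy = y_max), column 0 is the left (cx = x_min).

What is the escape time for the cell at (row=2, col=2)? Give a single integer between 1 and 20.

z_0 = 0 + 0i, c = -0.8120 + 0.6914i
Iter 1: z = -0.8120 + 0.6914i, |z|^2 = 1.1374
Iter 2: z = -0.6307 + -0.4315i, |z|^2 = 0.5840
Iter 3: z = -0.6003 + 1.2357i, |z|^2 = 1.8873
Iter 4: z = -1.9785 + -0.7922i, |z|^2 = 4.5422
Escaped at iteration 4

Answer: 4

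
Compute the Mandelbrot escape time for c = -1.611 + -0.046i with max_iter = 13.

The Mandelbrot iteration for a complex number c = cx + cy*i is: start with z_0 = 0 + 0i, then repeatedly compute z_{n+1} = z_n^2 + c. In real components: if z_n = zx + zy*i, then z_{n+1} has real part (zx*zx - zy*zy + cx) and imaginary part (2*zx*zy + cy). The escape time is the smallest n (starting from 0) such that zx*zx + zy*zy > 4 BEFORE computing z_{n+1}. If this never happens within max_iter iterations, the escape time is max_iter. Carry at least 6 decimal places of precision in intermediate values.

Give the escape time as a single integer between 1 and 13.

z_0 = 0 + 0i, c = -1.6110 + -0.0460i
Iter 1: z = -1.6110 + -0.0460i, |z|^2 = 2.5974
Iter 2: z = 0.9822 + 0.1022i, |z|^2 = 0.9752
Iter 3: z = -0.6567 + 0.1548i, |z|^2 = 0.4552
Iter 4: z = -1.2037 + -0.2493i, |z|^2 = 1.5110
Iter 5: z = -0.2243 + 0.5542i, |z|^2 = 0.3574
Iter 6: z = -1.8678 + -0.2946i, |z|^2 = 3.5754
Iter 7: z = 1.7908 + 1.0545i, |z|^2 = 4.3190
Escaped at iteration 7

Answer: 7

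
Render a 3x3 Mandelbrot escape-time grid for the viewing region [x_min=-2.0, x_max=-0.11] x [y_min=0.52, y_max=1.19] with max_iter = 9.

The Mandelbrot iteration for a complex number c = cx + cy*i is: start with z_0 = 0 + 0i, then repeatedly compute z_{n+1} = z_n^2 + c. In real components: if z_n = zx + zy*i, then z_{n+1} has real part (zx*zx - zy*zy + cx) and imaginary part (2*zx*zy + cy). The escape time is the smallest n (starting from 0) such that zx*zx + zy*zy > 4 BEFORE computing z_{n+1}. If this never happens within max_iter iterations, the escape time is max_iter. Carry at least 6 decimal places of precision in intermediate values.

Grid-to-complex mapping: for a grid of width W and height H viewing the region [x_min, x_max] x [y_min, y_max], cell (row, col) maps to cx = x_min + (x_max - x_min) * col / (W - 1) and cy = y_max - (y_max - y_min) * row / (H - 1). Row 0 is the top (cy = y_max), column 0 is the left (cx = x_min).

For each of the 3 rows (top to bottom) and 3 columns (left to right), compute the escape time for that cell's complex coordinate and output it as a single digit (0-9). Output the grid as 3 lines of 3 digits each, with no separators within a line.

Answer: 133
139
159

Derivation:
(row=0, col=0): c = -2.0000 + 1.1900i → escape time 1
(row=0, col=1): c = -1.0550 + 1.1900i → escape time 3
(row=0, col=2): c = -0.1100 + 1.1900i → escape time 3
(row=1, col=0): c = -2.0000 + 0.8550i → escape time 1
(row=1, col=1): c = -1.0550 + 0.8550i → escape time 3
(row=1, col=2): c = -0.1100 + 0.8550i → escape time 9
(row=2, col=0): c = -2.0000 + 0.5200i → escape time 1
(row=2, col=1): c = -1.0550 + 0.5200i → escape time 5
(row=2, col=2): c = -0.1100 + 0.5200i → escape time 9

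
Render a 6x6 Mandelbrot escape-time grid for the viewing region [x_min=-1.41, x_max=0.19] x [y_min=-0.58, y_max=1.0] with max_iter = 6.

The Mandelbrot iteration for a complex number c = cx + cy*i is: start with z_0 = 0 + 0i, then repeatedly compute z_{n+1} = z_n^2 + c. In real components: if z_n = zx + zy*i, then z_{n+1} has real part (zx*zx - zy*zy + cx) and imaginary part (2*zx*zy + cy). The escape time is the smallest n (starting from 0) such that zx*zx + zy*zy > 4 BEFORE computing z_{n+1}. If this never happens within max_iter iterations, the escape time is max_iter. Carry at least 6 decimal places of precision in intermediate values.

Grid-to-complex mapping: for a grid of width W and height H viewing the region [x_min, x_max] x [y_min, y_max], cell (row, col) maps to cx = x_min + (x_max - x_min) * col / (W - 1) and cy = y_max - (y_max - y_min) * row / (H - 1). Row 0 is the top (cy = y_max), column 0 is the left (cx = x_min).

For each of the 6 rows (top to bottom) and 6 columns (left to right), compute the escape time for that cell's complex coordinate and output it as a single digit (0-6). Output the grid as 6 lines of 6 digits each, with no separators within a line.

Answer: 333464
335666
566666
666666
566666
346666

Derivation:
(row=0, col=0): c = -1.4100 + 1.0000i → escape time 3
(row=0, col=1): c = -1.0900 + 1.0000i → escape time 3
(row=0, col=2): c = -0.7700 + 1.0000i → escape time 3
(row=0, col=3): c = -0.4500 + 1.0000i → escape time 4
(row=0, col=4): c = -0.1300 + 1.0000i → escape time 6
(row=0, col=5): c = 0.1900 + 1.0000i → escape time 4
(row=1, col=0): c = -1.4100 + 0.6840i → escape time 3
(row=1, col=1): c = -1.0900 + 0.6840i → escape time 3
(row=1, col=2): c = -0.7700 + 0.6840i → escape time 5
(row=1, col=3): c = -0.4500 + 0.6840i → escape time 6
(row=1, col=4): c = -0.1300 + 0.6840i → escape time 6
(row=1, col=5): c = 0.1900 + 0.6840i → escape time 6
(row=2, col=0): c = -1.4100 + 0.3680i → escape time 5
(row=2, col=1): c = -1.0900 + 0.3680i → escape time 6
(row=2, col=2): c = -0.7700 + 0.3680i → escape time 6
(row=2, col=3): c = -0.4500 + 0.3680i → escape time 6
(row=2, col=4): c = -0.1300 + 0.3680i → escape time 6
(row=2, col=5): c = 0.1900 + 0.3680i → escape time 6
(row=3, col=0): c = -1.4100 + 0.0520i → escape time 6
(row=3, col=1): c = -1.0900 + 0.0520i → escape time 6
(row=3, col=2): c = -0.7700 + 0.0520i → escape time 6
(row=3, col=3): c = -0.4500 + 0.0520i → escape time 6
(row=3, col=4): c = -0.1300 + 0.0520i → escape time 6
(row=3, col=5): c = 0.1900 + 0.0520i → escape time 6
(row=4, col=0): c = -1.4100 + -0.2640i → escape time 5
(row=4, col=1): c = -1.0900 + -0.2640i → escape time 6
(row=4, col=2): c = -0.7700 + -0.2640i → escape time 6
(row=4, col=3): c = -0.4500 + -0.2640i → escape time 6
(row=4, col=4): c = -0.1300 + -0.2640i → escape time 6
(row=4, col=5): c = 0.1900 + -0.2640i → escape time 6
(row=5, col=0): c = -1.4100 + -0.5800i → escape time 3
(row=5, col=1): c = -1.0900 + -0.5800i → escape time 4
(row=5, col=2): c = -0.7700 + -0.5800i → escape time 6
(row=5, col=3): c = -0.4500 + -0.5800i → escape time 6
(row=5, col=4): c = -0.1300 + -0.5800i → escape time 6
(row=5, col=5): c = 0.1900 + -0.5800i → escape time 6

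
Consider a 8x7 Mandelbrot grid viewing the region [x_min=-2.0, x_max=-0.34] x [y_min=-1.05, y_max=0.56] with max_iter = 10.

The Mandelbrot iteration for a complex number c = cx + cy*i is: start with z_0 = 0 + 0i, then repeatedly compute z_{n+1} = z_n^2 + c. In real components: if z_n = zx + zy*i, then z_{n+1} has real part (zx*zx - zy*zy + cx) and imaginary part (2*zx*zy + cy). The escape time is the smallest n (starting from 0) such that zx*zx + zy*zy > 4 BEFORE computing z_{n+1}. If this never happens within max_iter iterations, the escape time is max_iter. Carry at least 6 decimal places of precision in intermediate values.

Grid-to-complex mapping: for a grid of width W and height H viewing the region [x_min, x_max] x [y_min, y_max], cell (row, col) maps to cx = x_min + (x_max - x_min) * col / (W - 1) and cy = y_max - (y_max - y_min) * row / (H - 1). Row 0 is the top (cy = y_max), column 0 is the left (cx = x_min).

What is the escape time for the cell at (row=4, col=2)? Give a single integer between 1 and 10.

Answer: 3

Derivation:
z_0 = 0 + 0i, c = -1.5257 + -0.5133i
Iter 1: z = -1.5257 + -0.5133i, |z|^2 = 2.5913
Iter 2: z = 0.5386 + 1.0531i, |z|^2 = 1.3990
Iter 3: z = -2.3446 + 0.6210i, |z|^2 = 5.8828
Escaped at iteration 3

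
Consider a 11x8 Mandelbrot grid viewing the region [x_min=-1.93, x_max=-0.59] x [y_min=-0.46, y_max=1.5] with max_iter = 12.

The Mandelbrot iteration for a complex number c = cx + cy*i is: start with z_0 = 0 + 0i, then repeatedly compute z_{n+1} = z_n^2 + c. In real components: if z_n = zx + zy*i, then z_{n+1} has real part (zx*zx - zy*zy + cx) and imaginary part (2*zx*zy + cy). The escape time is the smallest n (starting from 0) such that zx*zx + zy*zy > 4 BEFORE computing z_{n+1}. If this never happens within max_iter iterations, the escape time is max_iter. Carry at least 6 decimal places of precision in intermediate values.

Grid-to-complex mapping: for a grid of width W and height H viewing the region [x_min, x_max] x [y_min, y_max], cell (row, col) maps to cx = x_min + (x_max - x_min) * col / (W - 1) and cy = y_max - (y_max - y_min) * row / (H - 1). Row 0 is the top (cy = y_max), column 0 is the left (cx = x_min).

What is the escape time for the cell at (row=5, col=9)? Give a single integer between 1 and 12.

Answer: 12

Derivation:
z_0 = 0 + 0i, c = -0.7240 + 0.1000i
Iter 1: z = -0.7240 + 0.1000i, |z|^2 = 0.5342
Iter 2: z = -0.2098 + -0.0448i, |z|^2 = 0.0460
Iter 3: z = -0.6820 + 0.1188i, |z|^2 = 0.4792
Iter 4: z = -0.2730 + -0.0620i, |z|^2 = 0.0784
Iter 5: z = -0.6533 + 0.1339i, |z|^2 = 0.4447
Iter 6: z = -0.3151 + -0.0749i, |z|^2 = 0.1049
Iter 7: z = -0.6303 + 0.1472i, |z|^2 = 0.4190
Iter 8: z = -0.3484 + -0.0856i, |z|^2 = 0.1287
Iter 9: z = -0.6100 + 0.1596i, |z|^2 = 0.3975
Iter 10: z = -0.3774 + -0.0947i, |z|^2 = 0.1514
Iter 11: z = -0.5905 + 0.1715i, |z|^2 = 0.3781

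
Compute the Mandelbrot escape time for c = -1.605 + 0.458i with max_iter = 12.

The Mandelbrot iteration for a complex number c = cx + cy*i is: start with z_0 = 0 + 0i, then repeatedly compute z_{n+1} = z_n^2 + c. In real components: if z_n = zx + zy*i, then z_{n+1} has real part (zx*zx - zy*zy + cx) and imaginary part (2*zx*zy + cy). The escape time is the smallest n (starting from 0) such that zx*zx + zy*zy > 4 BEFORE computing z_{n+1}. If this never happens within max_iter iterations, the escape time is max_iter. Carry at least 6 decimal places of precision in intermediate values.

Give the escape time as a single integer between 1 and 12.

Answer: 3

Derivation:
z_0 = 0 + 0i, c = -1.6050 + 0.4580i
Iter 1: z = -1.6050 + 0.4580i, |z|^2 = 2.7858
Iter 2: z = 0.7613 + -1.0122i, |z|^2 = 1.6040
Iter 3: z = -2.0500 + -1.0831i, |z|^2 = 5.3755
Escaped at iteration 3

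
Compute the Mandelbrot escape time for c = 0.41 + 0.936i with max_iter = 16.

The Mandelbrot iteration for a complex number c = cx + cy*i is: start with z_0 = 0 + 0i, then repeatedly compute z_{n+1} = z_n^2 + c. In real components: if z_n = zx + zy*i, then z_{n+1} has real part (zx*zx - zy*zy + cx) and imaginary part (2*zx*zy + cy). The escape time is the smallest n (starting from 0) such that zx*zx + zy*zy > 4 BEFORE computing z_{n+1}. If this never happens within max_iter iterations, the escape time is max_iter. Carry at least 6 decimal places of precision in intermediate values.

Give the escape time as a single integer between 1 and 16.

z_0 = 0 + 0i, c = 0.4100 + 0.9360i
Iter 1: z = 0.4100 + 0.9360i, |z|^2 = 1.0442
Iter 2: z = -0.2980 + 1.7035i, |z|^2 = 2.9908
Iter 3: z = -2.4032 + -0.0793i, |z|^2 = 5.7816
Escaped at iteration 3

Answer: 3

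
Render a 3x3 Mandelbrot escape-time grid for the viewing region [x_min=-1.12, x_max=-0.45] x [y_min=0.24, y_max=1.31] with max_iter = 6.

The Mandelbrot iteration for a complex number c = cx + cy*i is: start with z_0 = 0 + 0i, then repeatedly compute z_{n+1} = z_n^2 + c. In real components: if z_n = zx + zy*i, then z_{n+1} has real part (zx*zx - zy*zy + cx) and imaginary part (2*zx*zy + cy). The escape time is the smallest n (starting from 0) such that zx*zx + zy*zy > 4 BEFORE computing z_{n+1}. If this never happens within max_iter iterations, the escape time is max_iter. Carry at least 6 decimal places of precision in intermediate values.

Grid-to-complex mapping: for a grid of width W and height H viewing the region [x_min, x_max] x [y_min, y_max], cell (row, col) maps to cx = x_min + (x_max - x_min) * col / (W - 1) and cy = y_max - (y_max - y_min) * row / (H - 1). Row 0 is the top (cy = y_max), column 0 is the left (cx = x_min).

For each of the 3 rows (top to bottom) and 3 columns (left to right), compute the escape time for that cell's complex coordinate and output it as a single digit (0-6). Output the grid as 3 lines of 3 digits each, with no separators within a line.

(row=0, col=0): c = -1.1200 + 1.3100i → escape time 2
(row=0, col=1): c = -0.7850 + 1.3100i → escape time 2
(row=0, col=2): c = -0.4500 + 1.3100i → escape time 3
(row=1, col=0): c = -1.1200 + 0.7750i → escape time 3
(row=1, col=1): c = -0.7850 + 0.7750i → escape time 4
(row=1, col=2): c = -0.4500 + 0.7750i → escape time 6
(row=2, col=0): c = -1.1200 + 0.2400i → escape time 6
(row=2, col=1): c = -0.7850 + 0.2400i → escape time 6
(row=2, col=2): c = -0.4500 + 0.2400i → escape time 6

Answer: 223
346
666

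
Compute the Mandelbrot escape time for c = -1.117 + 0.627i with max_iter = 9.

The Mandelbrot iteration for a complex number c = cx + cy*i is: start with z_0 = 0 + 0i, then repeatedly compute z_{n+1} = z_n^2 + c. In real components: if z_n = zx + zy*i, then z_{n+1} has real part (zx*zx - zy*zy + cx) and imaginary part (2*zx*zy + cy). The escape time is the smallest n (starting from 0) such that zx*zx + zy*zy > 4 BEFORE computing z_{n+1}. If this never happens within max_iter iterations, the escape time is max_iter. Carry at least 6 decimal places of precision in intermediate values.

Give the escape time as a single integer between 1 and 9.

z_0 = 0 + 0i, c = -1.1170 + 0.6270i
Iter 1: z = -1.1170 + 0.6270i, |z|^2 = 1.6408
Iter 2: z = -0.2624 + -0.7737i, |z|^2 = 0.6675
Iter 3: z = -1.6468 + 1.0331i, |z|^2 = 3.7791
Iter 4: z = 0.5275 + -2.7756i, |z|^2 = 7.9821
Escaped at iteration 4

Answer: 4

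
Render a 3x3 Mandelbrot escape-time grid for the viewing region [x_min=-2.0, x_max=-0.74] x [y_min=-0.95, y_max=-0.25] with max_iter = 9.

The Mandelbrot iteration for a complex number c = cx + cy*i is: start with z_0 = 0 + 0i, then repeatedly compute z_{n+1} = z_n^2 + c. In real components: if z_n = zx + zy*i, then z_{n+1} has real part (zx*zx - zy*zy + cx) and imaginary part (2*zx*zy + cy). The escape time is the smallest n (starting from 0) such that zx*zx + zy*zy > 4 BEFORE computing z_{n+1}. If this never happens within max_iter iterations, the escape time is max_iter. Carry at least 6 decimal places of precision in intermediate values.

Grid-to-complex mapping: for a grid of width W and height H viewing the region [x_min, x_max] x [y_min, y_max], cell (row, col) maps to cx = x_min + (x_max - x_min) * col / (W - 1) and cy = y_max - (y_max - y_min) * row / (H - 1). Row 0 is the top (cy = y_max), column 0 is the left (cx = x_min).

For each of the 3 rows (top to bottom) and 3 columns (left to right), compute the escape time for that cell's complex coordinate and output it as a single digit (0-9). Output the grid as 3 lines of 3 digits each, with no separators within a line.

Answer: 169
136
134

Derivation:
(row=0, col=0): c = -2.0000 + -0.2500i → escape time 1
(row=0, col=1): c = -1.3700 + -0.2500i → escape time 6
(row=0, col=2): c = -0.7400 + -0.2500i → escape time 9
(row=1, col=0): c = -2.0000 + -0.6000i → escape time 1
(row=1, col=1): c = -1.3700 + -0.6000i → escape time 3
(row=1, col=2): c = -0.7400 + -0.6000i → escape time 6
(row=2, col=0): c = -2.0000 + -0.9500i → escape time 1
(row=2, col=1): c = -1.3700 + -0.9500i → escape time 3
(row=2, col=2): c = -0.7400 + -0.9500i → escape time 4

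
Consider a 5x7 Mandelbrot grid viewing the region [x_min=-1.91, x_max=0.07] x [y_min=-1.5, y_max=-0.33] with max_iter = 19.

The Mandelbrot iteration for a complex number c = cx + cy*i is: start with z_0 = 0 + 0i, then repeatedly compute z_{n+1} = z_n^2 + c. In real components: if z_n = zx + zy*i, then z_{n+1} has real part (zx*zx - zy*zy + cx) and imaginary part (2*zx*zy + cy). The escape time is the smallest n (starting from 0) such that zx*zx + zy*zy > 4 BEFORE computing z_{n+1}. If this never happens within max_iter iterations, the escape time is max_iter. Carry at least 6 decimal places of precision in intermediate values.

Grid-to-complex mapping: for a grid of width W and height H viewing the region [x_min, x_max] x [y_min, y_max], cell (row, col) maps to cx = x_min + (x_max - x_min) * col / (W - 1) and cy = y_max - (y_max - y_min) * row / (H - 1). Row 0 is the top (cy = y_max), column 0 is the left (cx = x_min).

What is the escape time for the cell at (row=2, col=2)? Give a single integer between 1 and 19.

Answer: 4

Derivation:
z_0 = 0 + 0i, c = -0.9200 + -0.7200i
Iter 1: z = -0.9200 + -0.7200i, |z|^2 = 1.3648
Iter 2: z = -0.5920 + 0.6048i, |z|^2 = 0.7162
Iter 3: z = -0.9353 + -1.4361i, |z|^2 = 2.9372
Iter 4: z = -2.1075 + 1.9664i, |z|^2 = 8.3083
Escaped at iteration 4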